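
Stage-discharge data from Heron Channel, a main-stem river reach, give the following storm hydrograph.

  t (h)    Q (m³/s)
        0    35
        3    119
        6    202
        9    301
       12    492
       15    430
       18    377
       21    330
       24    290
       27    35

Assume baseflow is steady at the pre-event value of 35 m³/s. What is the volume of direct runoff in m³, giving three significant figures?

V ≈ 2.44 × 10^7 m³

Direct-runoff ordinates (Q − Q_b): 0.0, 84.0, 167.0, 266.0, 457.0, 395.0, 342.0, 295.0, 255.0, 0.0 m³/s.
ΣQ_DR = 2261 m³/s.
With Δt = 3 h = 10800 s, V = ΣQ_DR · Δt = 2261 × 10800 = 2.44 × 10^7 m³.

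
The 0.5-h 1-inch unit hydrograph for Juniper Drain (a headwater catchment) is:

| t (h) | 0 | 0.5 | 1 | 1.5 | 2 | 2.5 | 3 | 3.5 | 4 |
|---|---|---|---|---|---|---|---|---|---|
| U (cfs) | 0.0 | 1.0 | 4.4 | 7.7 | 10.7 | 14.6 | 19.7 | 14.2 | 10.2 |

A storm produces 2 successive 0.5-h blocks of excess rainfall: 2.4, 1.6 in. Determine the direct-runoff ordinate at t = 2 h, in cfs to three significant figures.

By discrete convolution, Q_j = Σ (P_i / 1 in) · U_{j−i}.
At t = 2 h (j=4): Q = (2.4/1)·10.7 + (1.6/1)·7.7 = 38.0 cfs.

Q ≈ 38.0 cfs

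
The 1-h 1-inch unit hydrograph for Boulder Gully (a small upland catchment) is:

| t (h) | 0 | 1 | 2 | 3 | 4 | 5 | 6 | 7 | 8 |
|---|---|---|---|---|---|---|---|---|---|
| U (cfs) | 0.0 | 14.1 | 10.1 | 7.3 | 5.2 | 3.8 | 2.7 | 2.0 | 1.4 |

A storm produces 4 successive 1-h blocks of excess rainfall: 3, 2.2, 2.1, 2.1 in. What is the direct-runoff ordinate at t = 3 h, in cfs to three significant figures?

By discrete convolution, Q_j = Σ (P_i / 1 in) · U_{j−i}.
At t = 3 h (j=3): Q = (3/1)·7.3 + (2.2/1)·10.1 + (2.1/1)·14.1 + (2.1/1)·0.0 = 73.7 cfs.

Q ≈ 73.7 cfs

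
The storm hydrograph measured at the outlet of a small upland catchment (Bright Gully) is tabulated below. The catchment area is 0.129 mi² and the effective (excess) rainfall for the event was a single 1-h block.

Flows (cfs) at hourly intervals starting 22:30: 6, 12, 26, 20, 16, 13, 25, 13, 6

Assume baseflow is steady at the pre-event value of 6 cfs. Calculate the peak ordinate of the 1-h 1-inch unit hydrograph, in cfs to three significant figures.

Direct runoff: 0.0, 6.0, 20.0, 14.0, 10.0, 7.0, 19.0, 7.0, 0.0 cfs; ΣQ_DR = 83.00 cfs, peak = 20.0 cfs.
Runoff depth d = ΣQ_DR·Δt / A = 83.00 × 3600 / (0.129 mi²) = 0.9970 in.
The 1-inch UH is the DRH scaled by (1 in)/d, so U_p = 20.0 × 1/0.9970 = 20.1 cfs.

U_p ≈ 20.1 cfs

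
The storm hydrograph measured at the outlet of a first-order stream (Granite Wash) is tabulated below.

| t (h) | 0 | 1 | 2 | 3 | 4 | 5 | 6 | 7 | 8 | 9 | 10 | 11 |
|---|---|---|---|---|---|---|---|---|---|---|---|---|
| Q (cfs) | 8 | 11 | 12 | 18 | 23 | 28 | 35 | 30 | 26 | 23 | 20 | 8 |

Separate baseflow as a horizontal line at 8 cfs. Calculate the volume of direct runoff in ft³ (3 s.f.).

Direct-runoff ordinates (Q − Q_b): 0.0, 3.0, 4.0, 10.0, 15.0, 20.0, 27.0, 22.0, 18.0, 15.0, 12.0, 0.0 cfs.
ΣQ_DR = 146.0 cfs.
With Δt = 1 h = 3600 s, V = ΣQ_DR · Δt = 146.0 × 3600 = 5.26 × 10^5 ft³.

V ≈ 5.26 × 10^5 ft³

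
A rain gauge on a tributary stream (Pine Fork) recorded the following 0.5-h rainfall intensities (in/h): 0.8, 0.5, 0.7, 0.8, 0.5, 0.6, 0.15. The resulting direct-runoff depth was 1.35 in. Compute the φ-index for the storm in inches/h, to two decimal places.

Only the 6 blocks with intensity above φ contribute runoff: 0.8, 0.5, 0.7, 0.8, 0.5, 0.6 in/h.
Σ(I−φ)·Δt = d  ⇒  (0.8+0.5+0.7+0.8+0.5+0.6 − 6φ)·0.5 = 1.35
φ = (3.900 − 1.35/0.5) / 6 = 0.20 in/h.

φ ≈ 0.20 in/h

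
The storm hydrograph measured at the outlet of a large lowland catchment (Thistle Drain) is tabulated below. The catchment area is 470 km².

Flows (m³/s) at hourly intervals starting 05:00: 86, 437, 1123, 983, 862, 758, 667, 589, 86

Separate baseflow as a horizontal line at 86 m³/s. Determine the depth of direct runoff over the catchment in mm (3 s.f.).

d ≈ 36.9 mm

Direct runoff: 0.0, 351.0, 1037.0, 897.0, 776.0, 672.0, 581.0, 503.0, 0.0 m³/s; ΣQ_DR = 4817 m³/s.
V = ΣQ_DR · Δt = 4817 × 3600 s = 1.734 × 10^7 m³.
Over A = 470 km², depth = V / A = 36.9 mm.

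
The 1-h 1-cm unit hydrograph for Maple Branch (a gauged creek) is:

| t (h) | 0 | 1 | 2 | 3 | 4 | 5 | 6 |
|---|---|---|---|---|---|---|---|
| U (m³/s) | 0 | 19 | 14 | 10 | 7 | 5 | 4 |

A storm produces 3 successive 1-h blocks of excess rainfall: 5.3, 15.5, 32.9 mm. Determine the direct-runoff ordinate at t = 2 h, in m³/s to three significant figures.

Q ≈ 36.9 m³/s

By discrete convolution, Q_j = Σ (P_i / 10 mm) · U_{j−i}.
At t = 2 h (j=2): Q = (5.3/10)·14 + (15.5/10)·19 + (32.9/10)·0 = 36.9 m³/s.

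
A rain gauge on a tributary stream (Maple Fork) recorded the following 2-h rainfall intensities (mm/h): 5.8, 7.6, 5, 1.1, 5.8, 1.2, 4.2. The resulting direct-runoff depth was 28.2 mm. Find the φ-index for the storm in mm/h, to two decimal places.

Only the 5 blocks with intensity above φ contribute runoff: 5.8, 7.6, 5, 5.8, 4.2 mm/h.
Σ(I−φ)·Δt = d  ⇒  (5.8+7.6+5+5.8+4.2 − 5φ)·2 = 28.2
φ = (28.40 − 28.2/2) / 5 = 2.86 mm/h.

φ ≈ 2.86 mm/h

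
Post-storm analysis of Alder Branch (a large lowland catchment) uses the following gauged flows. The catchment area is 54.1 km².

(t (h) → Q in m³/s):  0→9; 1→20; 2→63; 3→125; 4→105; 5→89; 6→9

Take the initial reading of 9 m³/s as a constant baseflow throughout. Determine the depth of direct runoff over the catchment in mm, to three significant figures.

d ≈ 23.8 mm

Direct runoff: 0.0, 11.0, 54.0, 116.0, 96.0, 80.0, 0.0 m³/s; ΣQ_DR = 357.0 m³/s.
V = ΣQ_DR · Δt = 357.0 × 3600 s = 1.285 × 10^6 m³.
Over A = 54.1 km², depth = V / A = 23.8 mm.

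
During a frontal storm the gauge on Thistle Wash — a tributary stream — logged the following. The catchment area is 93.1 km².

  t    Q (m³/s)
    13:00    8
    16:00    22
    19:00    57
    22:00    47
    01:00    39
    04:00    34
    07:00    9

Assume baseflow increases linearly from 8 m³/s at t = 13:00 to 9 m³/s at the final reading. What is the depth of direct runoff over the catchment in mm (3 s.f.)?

d ≈ 18.2 mm

Direct runoff: 0.00, 13.83, 48.67, 38.50, 30.33, 25.17, 0.00 m³/s; ΣQ_DR = 156.5 m³/s.
V = ΣQ_DR · Δt = 156.5 × 10800 s = 1.690 × 10^6 m³.
Over A = 93.1 km², depth = V / A = 18.2 mm.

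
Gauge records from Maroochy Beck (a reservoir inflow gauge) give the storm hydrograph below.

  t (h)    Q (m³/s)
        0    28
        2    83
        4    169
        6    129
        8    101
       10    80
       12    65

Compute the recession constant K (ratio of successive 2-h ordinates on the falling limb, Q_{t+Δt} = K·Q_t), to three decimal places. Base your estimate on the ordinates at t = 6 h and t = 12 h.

Using the recession-limb readings at t = 6 h and t = 12 h: Q falls from 129 to 65 m³/s over 3 intervals.
K = (Q₂/Q₁)^(1/3) = (65/129)^(1/3) = 0.796.

K ≈ 0.796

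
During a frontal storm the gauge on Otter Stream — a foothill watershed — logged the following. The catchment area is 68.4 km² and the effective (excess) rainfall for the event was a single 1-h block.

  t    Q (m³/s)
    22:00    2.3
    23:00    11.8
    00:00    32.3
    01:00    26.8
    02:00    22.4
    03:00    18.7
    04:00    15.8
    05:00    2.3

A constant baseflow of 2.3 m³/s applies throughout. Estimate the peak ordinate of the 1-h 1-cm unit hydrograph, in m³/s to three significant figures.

Direct runoff: 0.0, 9.5, 30.0, 24.5, 20.1, 16.4, 13.5, 0.0 m³/s; ΣQ_DR = 114.0 m³/s, peak = 30.0 m³/s.
Runoff depth d = ΣQ_DR·Δt / A = 114.0 × 3600 / (68.4 km²) = 6.000 mm.
The 1-cm UH is the DRH scaled by (10 mm)/d, so U_p = 30.0 × 10/6.000 = 50.0 m³/s.

U_p ≈ 50.0 m³/s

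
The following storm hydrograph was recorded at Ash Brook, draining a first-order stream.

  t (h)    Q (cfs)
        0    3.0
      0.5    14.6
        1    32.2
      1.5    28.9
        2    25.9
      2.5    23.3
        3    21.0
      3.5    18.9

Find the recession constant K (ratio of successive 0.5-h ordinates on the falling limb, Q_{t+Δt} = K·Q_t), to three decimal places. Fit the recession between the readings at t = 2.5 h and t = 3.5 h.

Using the recession-limb readings at t = 2.5 h and t = 3.5 h: Q falls from 23.3 to 18.9 cfs over 2 intervals.
K = (Q₂/Q₁)^(1/2) = (18.9/23.3)^(1/2) = 0.901.

K ≈ 0.901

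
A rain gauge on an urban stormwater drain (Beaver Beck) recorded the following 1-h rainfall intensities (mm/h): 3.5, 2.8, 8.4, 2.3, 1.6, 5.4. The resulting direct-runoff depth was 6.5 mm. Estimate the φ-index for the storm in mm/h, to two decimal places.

Only the 2 blocks with intensity above φ contribute runoff: 8.4, 5.4 mm/h.
Σ(I−φ)·Δt = d  ⇒  (8.4+5.4 − 2φ)·1 = 6.5
φ = (13.80 − 6.5/1) / 2 = 3.65 mm/h.

φ ≈ 3.65 mm/h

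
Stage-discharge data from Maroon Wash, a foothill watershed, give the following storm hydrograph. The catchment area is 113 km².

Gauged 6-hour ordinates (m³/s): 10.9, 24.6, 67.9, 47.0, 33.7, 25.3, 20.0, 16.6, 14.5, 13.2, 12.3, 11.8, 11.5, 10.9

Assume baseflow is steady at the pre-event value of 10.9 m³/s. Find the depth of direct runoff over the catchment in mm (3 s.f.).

Direct runoff: 0.0, 13.7, 57.0, 36.1, 22.8, 14.4, 9.1, 5.7, 3.6, 2.3, 1.4, 0.9, 0.6, 0.0 m³/s; ΣQ_DR = 167.6 m³/s.
V = ΣQ_DR · Δt = 167.6 × 21600 s = 3.620 × 10^6 m³.
Over A = 113 km², depth = V / A = 32.0 mm.

d ≈ 32.0 mm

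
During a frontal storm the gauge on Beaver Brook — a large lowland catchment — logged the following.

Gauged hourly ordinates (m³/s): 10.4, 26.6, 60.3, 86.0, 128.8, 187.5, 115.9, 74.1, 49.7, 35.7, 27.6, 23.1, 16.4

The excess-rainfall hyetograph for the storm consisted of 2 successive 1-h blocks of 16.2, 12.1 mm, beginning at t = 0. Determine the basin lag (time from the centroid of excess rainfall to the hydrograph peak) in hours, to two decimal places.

Centroid of excess rainfall: t_c = Σ P_i·t̄_i / ΣP_i = 0.9276 h (block centres at 0.5, 1.5 h).
Hydrograph peak occurs at t = 5 h, so basin lag t_L = 5 − 0.9276 = 4.07 h.

t_L ≈ 4.07 h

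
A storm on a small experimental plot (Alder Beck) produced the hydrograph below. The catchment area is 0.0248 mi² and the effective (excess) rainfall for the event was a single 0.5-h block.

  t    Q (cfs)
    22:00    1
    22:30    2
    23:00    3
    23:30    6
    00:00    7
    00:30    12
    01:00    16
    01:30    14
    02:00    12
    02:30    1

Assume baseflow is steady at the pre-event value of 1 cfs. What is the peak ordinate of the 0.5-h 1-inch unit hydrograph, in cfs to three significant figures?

U_p ≈ 7.50 cfs

Direct runoff: 0.0, 1.0, 2.0, 5.0, 6.0, 11.0, 15.0, 13.0, 11.0, 0.0 cfs; ΣQ_DR = 64.00 cfs, peak = 15.0 cfs.
Runoff depth d = ΣQ_DR·Δt / A = 64.00 × 1800 / (0.0248 mi²) = 1.999 in.
The 1-inch UH is the DRH scaled by (1 in)/d, so U_p = 15.0 × 1/1.999 = 7.50 cfs.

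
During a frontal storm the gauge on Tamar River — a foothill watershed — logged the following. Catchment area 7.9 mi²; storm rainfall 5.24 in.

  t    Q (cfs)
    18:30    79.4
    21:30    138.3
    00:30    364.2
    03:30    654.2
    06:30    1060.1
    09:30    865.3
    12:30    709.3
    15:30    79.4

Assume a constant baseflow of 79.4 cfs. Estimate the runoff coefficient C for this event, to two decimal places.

ΣQ_DR = 3315 cfs; V = ΣQ_DR·Δt = 3.580 × 10^7 ft³.
Runoff depth d = V / A = 1.951 in.
C = d / P = 1.951 / 5.24 = 0.37.

C ≈ 0.37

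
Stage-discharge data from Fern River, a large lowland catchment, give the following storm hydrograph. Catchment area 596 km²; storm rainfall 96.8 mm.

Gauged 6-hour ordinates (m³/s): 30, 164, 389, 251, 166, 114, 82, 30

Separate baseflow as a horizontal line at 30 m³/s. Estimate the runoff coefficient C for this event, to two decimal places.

ΣQ_DR = 986.0 m³/s; V = ΣQ_DR·Δt = 2.130 × 10^7 m³.
Runoff depth d = V / A = 35.73 mm.
C = d / P = 35.73 / 96.8 = 0.37.

C ≈ 0.37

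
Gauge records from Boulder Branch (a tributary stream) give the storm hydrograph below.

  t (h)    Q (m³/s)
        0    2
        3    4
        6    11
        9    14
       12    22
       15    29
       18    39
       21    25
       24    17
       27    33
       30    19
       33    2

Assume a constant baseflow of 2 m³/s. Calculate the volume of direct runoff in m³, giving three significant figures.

V ≈ 2.08 × 10^6 m³

Direct-runoff ordinates (Q − Q_b): 0.0, 2.0, 9.0, 12.0, 20.0, 27.0, 37.0, 23.0, 15.0, 31.0, 17.0, 0.0 m³/s.
ΣQ_DR = 193.0 m³/s.
With Δt = 3 h = 10800 s, V = ΣQ_DR · Δt = 193.0 × 10800 = 2.08 × 10^6 m³.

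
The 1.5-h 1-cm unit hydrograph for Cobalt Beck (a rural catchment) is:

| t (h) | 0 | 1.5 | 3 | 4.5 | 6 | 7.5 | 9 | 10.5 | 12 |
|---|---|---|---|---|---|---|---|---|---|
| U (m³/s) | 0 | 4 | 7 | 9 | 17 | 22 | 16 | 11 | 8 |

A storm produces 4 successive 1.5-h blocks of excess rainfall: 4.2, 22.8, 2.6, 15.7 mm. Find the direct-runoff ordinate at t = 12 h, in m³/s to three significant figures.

Q ≈ 67.1 m³/s

By discrete convolution, Q_j = Σ (P_i / 10 mm) · U_{j−i}.
At t = 12 h (j=8): Q = (4.2/10)·8 + (22.8/10)·11 + (2.6/10)·16 + (15.7/10)·22 = 67.1 m³/s.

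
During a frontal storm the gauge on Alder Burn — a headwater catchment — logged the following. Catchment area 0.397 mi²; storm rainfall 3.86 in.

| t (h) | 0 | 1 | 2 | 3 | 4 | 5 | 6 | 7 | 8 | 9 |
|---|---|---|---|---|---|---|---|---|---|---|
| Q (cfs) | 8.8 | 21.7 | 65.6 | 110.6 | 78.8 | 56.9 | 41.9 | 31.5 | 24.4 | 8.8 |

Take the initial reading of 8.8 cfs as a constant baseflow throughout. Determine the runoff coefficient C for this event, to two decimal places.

ΣQ_DR = 361.0 cfs; V = ΣQ_DR·Δt = 1.300 × 10^6 ft³.
Runoff depth d = V / A = 1.409 in.
C = d / P = 1.409 / 3.86 = 0.37.

C ≈ 0.37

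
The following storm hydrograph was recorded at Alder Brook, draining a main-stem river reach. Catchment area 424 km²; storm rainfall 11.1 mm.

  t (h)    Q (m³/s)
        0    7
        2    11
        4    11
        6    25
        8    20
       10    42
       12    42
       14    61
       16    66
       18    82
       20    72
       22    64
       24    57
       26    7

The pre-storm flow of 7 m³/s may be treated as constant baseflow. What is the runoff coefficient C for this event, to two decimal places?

C ≈ 0.72

ΣQ_DR = 469.0 m³/s; V = ΣQ_DR·Δt = 3.377 × 10^6 m³.
Runoff depth d = V / A = 7.964 mm.
C = d / P = 7.964 / 11.1 = 0.72.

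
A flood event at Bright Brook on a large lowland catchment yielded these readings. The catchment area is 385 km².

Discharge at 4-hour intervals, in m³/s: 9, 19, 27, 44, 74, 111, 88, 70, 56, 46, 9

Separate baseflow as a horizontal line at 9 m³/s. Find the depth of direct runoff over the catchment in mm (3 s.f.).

d ≈ 17.0 mm

Direct runoff: 0.0, 10.0, 18.0, 35.0, 65.0, 102.0, 79.0, 61.0, 47.0, 37.0, 0.0 m³/s; ΣQ_DR = 454.0 m³/s.
V = ΣQ_DR · Δt = 454.0 × 14400 s = 6.538 × 10^6 m³.
Over A = 385 km², depth = V / A = 17.0 mm.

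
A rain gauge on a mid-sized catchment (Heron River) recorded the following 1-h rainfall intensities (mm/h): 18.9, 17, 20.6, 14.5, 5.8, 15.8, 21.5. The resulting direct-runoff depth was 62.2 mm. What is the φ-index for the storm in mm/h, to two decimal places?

φ ≈ 7.68 mm/h

Only the 6 blocks with intensity above φ contribute runoff: 18.9, 17, 20.6, 14.5, 15.8, 21.5 mm/h.
Σ(I−φ)·Δt = d  ⇒  (18.9+17+20.6+14.5+15.8+21.5 − 6φ)·1 = 62.2
φ = (108.3 − 62.2/1) / 6 = 7.68 mm/h.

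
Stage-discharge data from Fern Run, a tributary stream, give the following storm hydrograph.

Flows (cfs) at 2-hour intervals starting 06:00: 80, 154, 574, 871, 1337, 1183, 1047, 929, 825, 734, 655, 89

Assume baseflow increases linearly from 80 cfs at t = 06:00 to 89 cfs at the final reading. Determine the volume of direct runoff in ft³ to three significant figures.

V ≈ 5.37 × 10^7 ft³

Direct-runoff ordinates (Q − Q_b): 0.00, 73.18, 492.36, 788.55, 1253.73, 1098.91, 962.09, 843.27, 738.45, 646.64, 566.82, 0.00 cfs.
ΣQ_DR = 7464 cfs.
With Δt = 2 h = 7200 s, V = ΣQ_DR · Δt = 7464 × 7200 = 5.37 × 10^7 ft³.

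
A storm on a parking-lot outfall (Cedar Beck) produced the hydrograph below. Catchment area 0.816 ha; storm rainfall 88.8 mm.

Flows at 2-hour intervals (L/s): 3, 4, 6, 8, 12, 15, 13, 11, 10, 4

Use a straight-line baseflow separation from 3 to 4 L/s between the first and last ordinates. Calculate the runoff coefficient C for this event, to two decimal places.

C ≈ 0.51

ΣQ_DR = 51.00 L/s; V = ΣQ_DR·Δt = 3.672 × 10^5 L.
Runoff depth d = V / A = 45.00 mm.
C = d / P = 45.00 / 88.8 = 0.51.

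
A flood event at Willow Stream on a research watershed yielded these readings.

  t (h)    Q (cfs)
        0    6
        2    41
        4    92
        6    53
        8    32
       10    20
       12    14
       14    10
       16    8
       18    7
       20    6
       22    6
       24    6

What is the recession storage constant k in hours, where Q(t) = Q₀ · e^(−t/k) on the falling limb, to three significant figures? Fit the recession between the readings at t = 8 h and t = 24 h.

k ≈ 9.56 h

On the falling limb, Q drops from 32 to 6 cfs between t = 8 h and t = 24 h (Δt = 16 h).
k = −Δt / ln(Q₂/Q₁) = −16 / ln(6/32) = 9.56 h.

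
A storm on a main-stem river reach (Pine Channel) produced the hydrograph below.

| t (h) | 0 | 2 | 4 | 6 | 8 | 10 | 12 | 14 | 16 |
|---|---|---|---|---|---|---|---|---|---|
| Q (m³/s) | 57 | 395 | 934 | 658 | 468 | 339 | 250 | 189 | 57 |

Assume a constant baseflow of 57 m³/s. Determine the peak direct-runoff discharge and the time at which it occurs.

Q_p = 877.0 m³/s at t = 4 h

Subtracting baseflow gives direct-runoff ordinates: 0.0, 338.0, 877.0, 601.0, 411.0, 282.0, 193.0, 132.0, 0.0 m³/s.
The maximum is 877.0 m³/s, occurring at the reading for t = 4 h.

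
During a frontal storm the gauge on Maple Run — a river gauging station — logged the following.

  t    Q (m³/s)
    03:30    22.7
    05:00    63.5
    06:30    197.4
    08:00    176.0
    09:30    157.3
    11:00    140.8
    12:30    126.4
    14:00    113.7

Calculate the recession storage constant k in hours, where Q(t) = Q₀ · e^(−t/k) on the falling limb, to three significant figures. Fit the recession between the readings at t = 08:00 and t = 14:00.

k ≈ 13.7 h

On the falling limb, Q drops from 176.0 to 113.7 m³/s between t = 08:00 and t = 14:00 (Δt = 6 h).
k = −Δt / ln(Q₂/Q₁) = −6 / ln(113.7/176.0) = 13.7 h.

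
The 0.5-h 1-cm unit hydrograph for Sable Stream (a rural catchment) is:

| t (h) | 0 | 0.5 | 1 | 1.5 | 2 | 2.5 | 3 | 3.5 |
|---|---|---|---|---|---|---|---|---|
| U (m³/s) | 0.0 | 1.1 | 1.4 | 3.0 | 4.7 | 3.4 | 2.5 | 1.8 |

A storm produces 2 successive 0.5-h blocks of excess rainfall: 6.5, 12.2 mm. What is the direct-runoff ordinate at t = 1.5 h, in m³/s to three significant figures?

By discrete convolution, Q_j = Σ (P_i / 10 mm) · U_{j−i}.
At t = 1.5 h (j=3): Q = (6.5/10)·3.0 + (12.2/10)·1.4 = 3.66 m³/s.

Q ≈ 3.66 m³/s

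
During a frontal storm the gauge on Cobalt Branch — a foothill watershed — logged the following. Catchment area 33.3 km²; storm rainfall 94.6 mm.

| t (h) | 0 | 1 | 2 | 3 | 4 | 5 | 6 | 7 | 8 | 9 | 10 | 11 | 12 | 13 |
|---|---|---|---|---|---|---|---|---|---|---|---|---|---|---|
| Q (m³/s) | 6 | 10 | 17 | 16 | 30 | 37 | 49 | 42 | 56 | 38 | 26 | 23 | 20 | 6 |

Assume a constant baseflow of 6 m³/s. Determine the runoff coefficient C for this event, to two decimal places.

ΣQ_DR = 292.0 m³/s; V = ΣQ_DR·Δt = 1.051 × 10^6 m³.
Runoff depth d = V / A = 31.57 mm.
C = d / P = 31.57 / 94.6 = 0.33.

C ≈ 0.33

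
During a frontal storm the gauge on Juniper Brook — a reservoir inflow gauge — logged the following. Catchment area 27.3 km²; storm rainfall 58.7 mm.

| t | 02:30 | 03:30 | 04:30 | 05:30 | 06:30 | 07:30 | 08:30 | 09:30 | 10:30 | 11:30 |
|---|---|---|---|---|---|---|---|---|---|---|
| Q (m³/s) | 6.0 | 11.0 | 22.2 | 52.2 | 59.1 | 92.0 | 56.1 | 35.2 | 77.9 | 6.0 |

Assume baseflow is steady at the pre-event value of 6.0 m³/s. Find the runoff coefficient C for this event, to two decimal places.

C ≈ 0.80

ΣQ_DR = 357.7 m³/s; V = ΣQ_DR·Δt = 1.288 × 10^6 m³.
Runoff depth d = V / A = 47.17 mm.
C = d / P = 47.17 / 58.7 = 0.80.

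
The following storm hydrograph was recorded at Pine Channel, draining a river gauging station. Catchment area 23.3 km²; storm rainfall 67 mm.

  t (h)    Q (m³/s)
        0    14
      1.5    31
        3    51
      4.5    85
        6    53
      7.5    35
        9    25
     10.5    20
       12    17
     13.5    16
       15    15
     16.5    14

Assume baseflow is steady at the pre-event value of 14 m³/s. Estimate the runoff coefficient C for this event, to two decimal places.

C ≈ 0.72

ΣQ_DR = 208.0 m³/s; V = ΣQ_DR·Δt = 1.123 × 10^6 m³.
Runoff depth d = V / A = 48.21 mm.
C = d / P = 48.21 / 67 = 0.72.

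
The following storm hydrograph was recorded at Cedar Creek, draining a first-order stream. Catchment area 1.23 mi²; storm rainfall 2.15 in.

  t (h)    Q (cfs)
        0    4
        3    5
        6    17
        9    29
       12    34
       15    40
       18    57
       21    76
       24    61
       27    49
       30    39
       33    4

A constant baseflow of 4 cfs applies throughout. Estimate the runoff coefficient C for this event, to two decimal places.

C ≈ 0.65

ΣQ_DR = 367.0 cfs; V = ΣQ_DR·Δt = 3.964 × 10^6 ft³.
Runoff depth d = V / A = 1.387 in.
C = d / P = 1.387 / 2.15 = 0.65.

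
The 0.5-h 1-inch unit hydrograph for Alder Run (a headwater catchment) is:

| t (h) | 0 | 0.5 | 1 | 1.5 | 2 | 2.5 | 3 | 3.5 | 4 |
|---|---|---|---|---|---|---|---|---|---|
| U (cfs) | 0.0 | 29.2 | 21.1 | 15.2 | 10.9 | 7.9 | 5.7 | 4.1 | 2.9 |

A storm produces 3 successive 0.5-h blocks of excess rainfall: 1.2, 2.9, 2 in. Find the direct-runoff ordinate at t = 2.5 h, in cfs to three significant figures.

By discrete convolution, Q_j = Σ (P_i / 1 in) · U_{j−i}.
At t = 2.5 h (j=5): Q = (1.2/1)·7.9 + (2.9/1)·10.9 + (2/1)·15.2 = 71.5 cfs.

Q ≈ 71.5 cfs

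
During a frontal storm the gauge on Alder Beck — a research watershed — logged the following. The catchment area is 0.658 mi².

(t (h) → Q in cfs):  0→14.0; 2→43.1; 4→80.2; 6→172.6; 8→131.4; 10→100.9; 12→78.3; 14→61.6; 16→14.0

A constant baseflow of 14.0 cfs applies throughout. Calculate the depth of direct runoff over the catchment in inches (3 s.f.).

d ≈ 2.69 in

Direct runoff: 0.0, 29.1, 66.2, 158.6, 117.4, 86.9, 64.3, 47.6, 0.0 cfs; ΣQ_DR = 570.1 cfs.
V = ΣQ_DR · Δt = 570.1 × 7200 s = 4.105 × 10^6 ft³.
Over A = 0.658 mi², depth = V / A = 2.69 in.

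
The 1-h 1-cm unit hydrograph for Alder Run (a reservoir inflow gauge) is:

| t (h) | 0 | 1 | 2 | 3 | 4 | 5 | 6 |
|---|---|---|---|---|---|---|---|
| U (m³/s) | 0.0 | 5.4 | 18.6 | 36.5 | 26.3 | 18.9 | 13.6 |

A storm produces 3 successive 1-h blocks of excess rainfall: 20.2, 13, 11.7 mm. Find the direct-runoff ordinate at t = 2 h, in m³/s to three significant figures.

By discrete convolution, Q_j = Σ (P_i / 10 mm) · U_{j−i}.
At t = 2 h (j=2): Q = (20.2/10)·18.6 + (13/10)·5.4 + (11.7/10)·0.0 = 44.6 m³/s.

Q ≈ 44.6 m³/s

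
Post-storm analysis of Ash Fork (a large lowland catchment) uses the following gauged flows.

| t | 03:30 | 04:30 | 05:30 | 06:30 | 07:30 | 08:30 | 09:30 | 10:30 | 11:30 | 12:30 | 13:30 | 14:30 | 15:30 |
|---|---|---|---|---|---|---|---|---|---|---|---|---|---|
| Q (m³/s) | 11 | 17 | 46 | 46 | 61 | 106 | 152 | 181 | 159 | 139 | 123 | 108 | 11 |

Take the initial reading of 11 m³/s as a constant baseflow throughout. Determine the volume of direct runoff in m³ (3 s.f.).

Direct-runoff ordinates (Q − Q_b): 0.0, 6.0, 35.0, 35.0, 50.0, 95.0, 141.0, 170.0, 148.0, 128.0, 112.0, 97.0, 0.0 m³/s.
ΣQ_DR = 1017 m³/s.
With Δt = 1 h = 3600 s, V = ΣQ_DR · Δt = 1017 × 3600 = 3.66 × 10^6 m³.

V ≈ 3.66 × 10^6 m³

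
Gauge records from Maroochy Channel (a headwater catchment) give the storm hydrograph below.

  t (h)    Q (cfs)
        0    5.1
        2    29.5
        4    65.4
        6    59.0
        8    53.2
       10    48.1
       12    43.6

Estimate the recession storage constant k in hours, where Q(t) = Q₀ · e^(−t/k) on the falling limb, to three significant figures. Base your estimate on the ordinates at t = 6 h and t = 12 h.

On the falling limb, Q drops from 59.0 to 43.6 cfs between t = 6 h and t = 12 h (Δt = 6 h).
k = −Δt / ln(Q₂/Q₁) = −6 / ln(43.6/59.0) = 19.8 h.

k ≈ 19.8 h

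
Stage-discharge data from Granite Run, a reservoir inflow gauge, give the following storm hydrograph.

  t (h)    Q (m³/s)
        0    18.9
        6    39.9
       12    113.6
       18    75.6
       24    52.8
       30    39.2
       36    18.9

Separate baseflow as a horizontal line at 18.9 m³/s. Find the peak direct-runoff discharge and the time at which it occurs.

Subtracting baseflow gives direct-runoff ordinates: 0.0, 21.0, 94.7, 56.7, 33.9, 20.3, 0.0 m³/s.
The maximum is 94.7 m³/s, occurring at the reading for t = 12 h.

Q_p = 94.7 m³/s at t = 12 h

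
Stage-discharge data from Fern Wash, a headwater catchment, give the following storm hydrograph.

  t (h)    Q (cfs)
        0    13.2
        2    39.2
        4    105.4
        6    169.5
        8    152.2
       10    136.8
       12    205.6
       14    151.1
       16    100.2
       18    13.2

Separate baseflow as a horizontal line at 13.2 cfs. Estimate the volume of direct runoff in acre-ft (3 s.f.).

V ≈ 158 acre-ft

Direct-runoff ordinates (Q − Q_b): 0.0, 26.0, 92.2, 156.3, 139.0, 123.6, 192.4, 137.9, 87.0, 0.0 cfs.
ΣQ_DR = 954.4 cfs.
With Δt = 2 h = 7200 s, V = ΣQ_DR · Δt = 954.4 × 7200 = 6.87 × 10^6 ft³ = 158 acre-ft.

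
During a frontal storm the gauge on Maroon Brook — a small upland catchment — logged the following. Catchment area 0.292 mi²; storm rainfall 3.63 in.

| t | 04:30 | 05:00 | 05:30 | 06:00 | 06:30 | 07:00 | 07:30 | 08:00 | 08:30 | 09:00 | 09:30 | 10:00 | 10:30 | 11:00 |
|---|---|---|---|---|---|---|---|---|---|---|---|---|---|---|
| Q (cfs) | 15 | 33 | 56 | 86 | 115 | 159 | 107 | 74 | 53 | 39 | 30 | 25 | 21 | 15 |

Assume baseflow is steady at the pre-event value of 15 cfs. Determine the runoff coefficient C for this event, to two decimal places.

ΣQ_DR = 618.0 cfs; V = ΣQ_DR·Δt = 1.112 × 10^6 ft³.
Runoff depth d = V / A = 1.640 in.
C = d / P = 1.640 / 3.63 = 0.45.

C ≈ 0.45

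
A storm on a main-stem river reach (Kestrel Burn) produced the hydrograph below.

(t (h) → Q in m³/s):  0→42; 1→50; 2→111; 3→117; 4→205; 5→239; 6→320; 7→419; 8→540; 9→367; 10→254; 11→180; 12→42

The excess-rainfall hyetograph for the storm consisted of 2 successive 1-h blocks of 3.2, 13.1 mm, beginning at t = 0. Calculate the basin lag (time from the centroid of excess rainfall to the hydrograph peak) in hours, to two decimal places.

Centroid of excess rainfall: t_c = Σ P_i·t̄_i / ΣP_i = 1.3037 h (block centres at 0.5, 1.5 h).
Hydrograph peak occurs at t = 8 h, so basin lag t_L = 8 − 1.3037 = 6.70 h.

t_L ≈ 6.70 h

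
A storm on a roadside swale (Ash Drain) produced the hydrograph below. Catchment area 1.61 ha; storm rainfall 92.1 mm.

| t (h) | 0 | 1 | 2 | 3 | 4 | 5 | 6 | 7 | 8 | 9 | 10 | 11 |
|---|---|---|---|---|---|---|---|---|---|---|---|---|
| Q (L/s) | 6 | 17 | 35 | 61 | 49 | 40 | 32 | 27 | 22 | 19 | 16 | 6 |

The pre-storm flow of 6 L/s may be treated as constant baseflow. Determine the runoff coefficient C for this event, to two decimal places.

ΣQ_DR = 258.0 L/s; V = ΣQ_DR·Δt = 9.288 × 10^5 L.
Runoff depth d = V / A = 57.69 mm.
C = d / P = 57.69 / 92.1 = 0.63.

C ≈ 0.63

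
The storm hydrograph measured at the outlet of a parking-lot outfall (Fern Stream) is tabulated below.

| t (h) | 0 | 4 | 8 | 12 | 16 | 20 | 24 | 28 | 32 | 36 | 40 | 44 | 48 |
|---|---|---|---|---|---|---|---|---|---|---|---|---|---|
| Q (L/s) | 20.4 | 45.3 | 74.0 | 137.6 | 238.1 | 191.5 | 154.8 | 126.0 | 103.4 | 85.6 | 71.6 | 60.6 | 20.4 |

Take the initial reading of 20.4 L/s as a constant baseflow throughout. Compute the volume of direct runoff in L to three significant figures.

V ≈ 1.53 × 10^7 L

Direct-runoff ordinates (Q − Q_b): 0.0, 24.9, 53.6, 117.2, 217.7, 171.1, 134.4, 105.6, 83.0, 65.2, 51.2, 40.2, 0.0 L/s.
ΣQ_DR = 1064 L/s.
With Δt = 4 h = 14400 s, V = ΣQ_DR · Δt = 1064 × 14400 = 1.53 × 10^7 L.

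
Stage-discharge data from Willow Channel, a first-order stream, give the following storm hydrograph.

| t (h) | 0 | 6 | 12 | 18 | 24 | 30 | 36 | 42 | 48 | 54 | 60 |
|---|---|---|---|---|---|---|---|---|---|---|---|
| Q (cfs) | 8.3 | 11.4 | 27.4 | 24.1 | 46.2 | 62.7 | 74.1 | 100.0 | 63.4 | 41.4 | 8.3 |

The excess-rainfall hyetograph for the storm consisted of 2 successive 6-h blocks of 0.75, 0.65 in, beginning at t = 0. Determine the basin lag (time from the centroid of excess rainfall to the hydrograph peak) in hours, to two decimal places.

t_L ≈ 36.21 h

Centroid of excess rainfall: t_c = Σ P_i·t̄_i / ΣP_i = 5.7857 h (block centres at 3, 9 h).
Hydrograph peak occurs at t = 42 h, so basin lag t_L = 42 − 5.7857 = 36.21 h.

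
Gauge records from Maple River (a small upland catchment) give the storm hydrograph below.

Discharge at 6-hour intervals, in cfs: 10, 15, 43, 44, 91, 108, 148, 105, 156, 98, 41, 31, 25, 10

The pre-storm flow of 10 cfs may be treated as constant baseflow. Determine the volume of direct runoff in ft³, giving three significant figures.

V ≈ 1.70 × 10^7 ft³

Direct-runoff ordinates (Q − Q_b): 0.0, 5.0, 33.0, 34.0, 81.0, 98.0, 138.0, 95.0, 146.0, 88.0, 31.0, 21.0, 15.0, 0.0 cfs.
ΣQ_DR = 785.0 cfs.
With Δt = 6 h = 21600 s, V = ΣQ_DR · Δt = 785.0 × 21600 = 1.70 × 10^7 ft³.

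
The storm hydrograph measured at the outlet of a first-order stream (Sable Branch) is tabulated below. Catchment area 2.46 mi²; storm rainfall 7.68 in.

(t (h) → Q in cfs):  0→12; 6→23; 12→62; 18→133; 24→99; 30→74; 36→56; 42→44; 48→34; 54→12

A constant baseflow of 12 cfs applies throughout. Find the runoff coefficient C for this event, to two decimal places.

ΣQ_DR = 429.0 cfs; V = ΣQ_DR·Δt = 9.266 × 10^6 ft³.
Runoff depth d = V / A = 1.621 in.
C = d / P = 1.621 / 7.68 = 0.21.

C ≈ 0.21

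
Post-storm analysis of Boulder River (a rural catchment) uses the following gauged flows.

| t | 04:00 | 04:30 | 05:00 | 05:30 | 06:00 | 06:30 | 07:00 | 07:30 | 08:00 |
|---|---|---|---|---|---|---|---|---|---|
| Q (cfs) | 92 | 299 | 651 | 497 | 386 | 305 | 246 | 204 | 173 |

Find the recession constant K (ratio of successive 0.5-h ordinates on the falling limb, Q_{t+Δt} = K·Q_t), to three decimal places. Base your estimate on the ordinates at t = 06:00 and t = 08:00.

Using the recession-limb readings at t = 06:00 and t = 08:00: Q falls from 386 to 173 cfs over 4 intervals.
K = (Q₂/Q₁)^(1/4) = (173/386)^(1/4) = 0.818.

K ≈ 0.818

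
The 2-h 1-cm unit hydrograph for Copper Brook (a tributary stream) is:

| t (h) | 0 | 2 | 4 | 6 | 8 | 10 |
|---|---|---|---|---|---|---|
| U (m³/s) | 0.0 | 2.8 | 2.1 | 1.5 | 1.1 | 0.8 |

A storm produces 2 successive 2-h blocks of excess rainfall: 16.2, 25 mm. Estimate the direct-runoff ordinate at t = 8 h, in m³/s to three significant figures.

By discrete convolution, Q_j = Σ (P_i / 10 mm) · U_{j−i}.
At t = 8 h (j=4): Q = (16.2/10)·1.1 + (25/10)·1.5 = 5.53 m³/s.

Q ≈ 5.53 m³/s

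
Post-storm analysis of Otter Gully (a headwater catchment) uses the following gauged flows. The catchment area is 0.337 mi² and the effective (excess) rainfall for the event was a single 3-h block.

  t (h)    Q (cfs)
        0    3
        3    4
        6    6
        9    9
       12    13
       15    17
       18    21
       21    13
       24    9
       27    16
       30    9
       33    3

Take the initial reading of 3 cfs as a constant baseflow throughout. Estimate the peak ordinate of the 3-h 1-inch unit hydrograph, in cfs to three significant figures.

Direct runoff: 0.0, 1.0, 3.0, 6.0, 10.0, 14.0, 18.0, 10.0, 6.0, 13.0, 6.0, 0.0 cfs; ΣQ_DR = 87.00 cfs, peak = 18.0 cfs.
Runoff depth d = ΣQ_DR·Δt / A = 87.00 × 10800 / (0.337 mi²) = 1.200 in.
The 1-inch UH is the DRH scaled by (1 in)/d, so U_p = 18.0 × 1/1.200 = 15.0 cfs.

U_p ≈ 15.0 cfs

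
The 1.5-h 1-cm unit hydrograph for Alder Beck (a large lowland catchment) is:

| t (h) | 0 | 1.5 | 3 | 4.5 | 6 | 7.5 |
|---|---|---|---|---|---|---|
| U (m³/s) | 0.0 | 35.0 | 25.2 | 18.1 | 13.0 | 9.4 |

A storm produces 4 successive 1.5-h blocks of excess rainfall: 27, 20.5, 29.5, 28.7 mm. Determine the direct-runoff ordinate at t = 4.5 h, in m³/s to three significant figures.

Q ≈ 204 m³/s

By discrete convolution, Q_j = Σ (P_i / 10 mm) · U_{j−i}.
At t = 4.5 h (j=3): Q = (27/10)·18.1 + (20.5/10)·25.2 + (29.5/10)·35.0 + (28.7/10)·0.0 = 204 m³/s.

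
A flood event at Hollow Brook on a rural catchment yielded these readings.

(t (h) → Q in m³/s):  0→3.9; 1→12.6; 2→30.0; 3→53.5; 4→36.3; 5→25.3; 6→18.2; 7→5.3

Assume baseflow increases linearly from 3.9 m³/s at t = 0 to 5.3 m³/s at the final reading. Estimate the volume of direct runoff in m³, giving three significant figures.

Direct-runoff ordinates (Q − Q_b): 0.00, 8.50, 25.70, 49.00, 31.60, 20.40, 13.10, 0.00 m³/s.
ΣQ_DR = 148.3 m³/s.
With Δt = 1 h = 3600 s, V = ΣQ_DR · Δt = 148.3 × 3600 = 5.34 × 10^5 m³.

V ≈ 5.34 × 10^5 m³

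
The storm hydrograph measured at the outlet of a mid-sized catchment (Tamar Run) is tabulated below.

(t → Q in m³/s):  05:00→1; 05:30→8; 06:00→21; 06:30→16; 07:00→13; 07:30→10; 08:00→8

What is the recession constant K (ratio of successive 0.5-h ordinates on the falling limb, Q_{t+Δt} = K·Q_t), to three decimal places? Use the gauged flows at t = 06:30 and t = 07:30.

K ≈ 0.791

Using the recession-limb readings at t = 06:30 and t = 07:30: Q falls from 16 to 10 m³/s over 2 intervals.
K = (Q₂/Q₁)^(1/2) = (10/16)^(1/2) = 0.791.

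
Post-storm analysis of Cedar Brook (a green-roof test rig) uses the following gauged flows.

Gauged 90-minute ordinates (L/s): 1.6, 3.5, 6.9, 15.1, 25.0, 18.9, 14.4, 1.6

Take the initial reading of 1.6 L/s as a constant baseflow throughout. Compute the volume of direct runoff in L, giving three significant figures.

Direct-runoff ordinates (Q − Q_b): 0.0, 1.9, 5.3, 13.5, 23.4, 17.3, 12.8, 0.0 L/s.
ΣQ_DR = 74.20 L/s.
With Δt = 1.5 h = 5400 s, V = ΣQ_DR · Δt = 74.20 × 5400 = 4.01 × 10^5 L.

V ≈ 4.01 × 10^5 L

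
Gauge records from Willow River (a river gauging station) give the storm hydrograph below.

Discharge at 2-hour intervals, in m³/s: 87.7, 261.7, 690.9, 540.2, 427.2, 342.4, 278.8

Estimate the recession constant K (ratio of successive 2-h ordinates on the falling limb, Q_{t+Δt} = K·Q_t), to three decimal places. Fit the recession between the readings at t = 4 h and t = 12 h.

Using the recession-limb readings at t = 4 h and t = 12 h: Q falls from 690.9 to 278.8 m³/s over 4 intervals.
K = (Q₂/Q₁)^(1/4) = (278.8/690.9)^(1/4) = 0.797.

K ≈ 0.797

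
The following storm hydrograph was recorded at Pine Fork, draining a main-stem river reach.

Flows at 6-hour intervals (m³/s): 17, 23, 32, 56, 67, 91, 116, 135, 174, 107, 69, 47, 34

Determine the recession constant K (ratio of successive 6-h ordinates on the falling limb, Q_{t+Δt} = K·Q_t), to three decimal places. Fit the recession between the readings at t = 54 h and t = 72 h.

K ≈ 0.682

Using the recession-limb readings at t = 54 h and t = 72 h: Q falls from 107 to 34 m³/s over 3 intervals.
K = (Q₂/Q₁)^(1/3) = (34/107)^(1/3) = 0.682.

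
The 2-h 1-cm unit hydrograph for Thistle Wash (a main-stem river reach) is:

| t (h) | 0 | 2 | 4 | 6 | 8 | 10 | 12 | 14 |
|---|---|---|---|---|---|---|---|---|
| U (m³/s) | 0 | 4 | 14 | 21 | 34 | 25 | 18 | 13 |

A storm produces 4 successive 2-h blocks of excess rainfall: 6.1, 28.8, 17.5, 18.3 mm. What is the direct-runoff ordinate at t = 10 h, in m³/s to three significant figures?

Q ≈ 176 m³/s

By discrete convolution, Q_j = Σ (P_i / 10 mm) · U_{j−i}.
At t = 10 h (j=5): Q = (6.1/10)·25 + (28.8/10)·34 + (17.5/10)·21 + (18.3/10)·14 = 176 m³/s.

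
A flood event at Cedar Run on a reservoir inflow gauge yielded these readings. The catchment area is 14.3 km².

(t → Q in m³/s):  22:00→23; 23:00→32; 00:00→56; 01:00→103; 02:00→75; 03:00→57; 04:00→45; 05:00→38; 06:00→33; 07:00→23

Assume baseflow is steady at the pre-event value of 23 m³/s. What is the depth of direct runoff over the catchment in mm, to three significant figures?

Direct runoff: 0.0, 9.0, 33.0, 80.0, 52.0, 34.0, 22.0, 15.0, 10.0, 0.0 m³/s; ΣQ_DR = 255.0 m³/s.
V = ΣQ_DR · Δt = 255.0 × 3600 s = 9.180 × 10^5 m³.
Over A = 14.3 km², depth = V / A = 64.2 mm.

d ≈ 64.2 mm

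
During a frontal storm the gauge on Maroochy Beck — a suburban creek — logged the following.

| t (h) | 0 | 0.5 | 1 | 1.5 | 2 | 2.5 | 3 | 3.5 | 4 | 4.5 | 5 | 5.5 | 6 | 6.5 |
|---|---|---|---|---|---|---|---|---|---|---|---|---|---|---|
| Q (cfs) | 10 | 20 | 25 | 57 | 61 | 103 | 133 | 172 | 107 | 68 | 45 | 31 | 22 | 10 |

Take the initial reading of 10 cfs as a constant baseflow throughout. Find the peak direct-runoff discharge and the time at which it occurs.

Subtracting baseflow gives direct-runoff ordinates: 0.0, 10.0, 15.0, 47.0, 51.0, 93.0, 123.0, 162.0, 97.0, 58.0, 35.0, 21.0, 12.0, 0.0 cfs.
The maximum is 162.0 cfs, occurring at the reading for t = 3.5 h.

Q_p = 162.0 cfs at t = 3.5 h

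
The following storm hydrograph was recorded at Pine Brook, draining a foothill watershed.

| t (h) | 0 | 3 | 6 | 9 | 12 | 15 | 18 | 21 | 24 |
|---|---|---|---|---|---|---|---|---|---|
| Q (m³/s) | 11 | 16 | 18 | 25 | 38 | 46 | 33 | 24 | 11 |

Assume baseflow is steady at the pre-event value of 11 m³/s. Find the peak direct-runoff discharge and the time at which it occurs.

Q_p = 35.0 m³/s at t = 15 h

Subtracting baseflow gives direct-runoff ordinates: 0.0, 5.0, 7.0, 14.0, 27.0, 35.0, 22.0, 13.0, 0.0 m³/s.
The maximum is 35.0 m³/s, occurring at the reading for t = 15 h.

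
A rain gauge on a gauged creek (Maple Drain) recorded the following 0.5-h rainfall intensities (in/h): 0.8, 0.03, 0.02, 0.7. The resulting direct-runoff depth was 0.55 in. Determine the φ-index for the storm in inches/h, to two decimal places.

φ ≈ 0.20 in/h

Only the 2 blocks with intensity above φ contribute runoff: 0.8, 0.7 in/h.
Σ(I−φ)·Δt = d  ⇒  (0.8+0.7 − 2φ)·0.5 = 0.55
φ = (1.500 − 0.55/0.5) / 2 = 0.20 in/h.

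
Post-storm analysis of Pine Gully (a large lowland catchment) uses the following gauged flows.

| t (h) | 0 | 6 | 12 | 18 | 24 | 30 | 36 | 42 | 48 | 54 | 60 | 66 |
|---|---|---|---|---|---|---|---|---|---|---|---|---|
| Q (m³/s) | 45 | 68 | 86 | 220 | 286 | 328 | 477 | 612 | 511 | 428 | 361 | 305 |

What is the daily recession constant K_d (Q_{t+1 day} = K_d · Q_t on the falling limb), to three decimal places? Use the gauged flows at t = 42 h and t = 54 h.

K_d ≈ 0.489

Between t = 42 h and t = 54 h the flow falls from 612 to 428 m³/s over 2×6 h = 12 h.
Per-interval ratio K = (428/612)^(1/2) = 0.8363; K_d = K^(24/6) = 0.489.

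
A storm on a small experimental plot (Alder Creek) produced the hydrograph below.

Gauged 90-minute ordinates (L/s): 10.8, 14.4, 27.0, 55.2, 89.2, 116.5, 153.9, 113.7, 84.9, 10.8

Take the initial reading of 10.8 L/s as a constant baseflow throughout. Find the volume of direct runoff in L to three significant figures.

V ≈ 3.07 × 10^6 L

Direct-runoff ordinates (Q − Q_b): 0.0, 3.6, 16.2, 44.4, 78.4, 105.7, 143.1, 102.9, 74.1, 0.0 L/s.
ΣQ_DR = 568.4 L/s.
With Δt = 1.5 h = 5400 s, V = ΣQ_DR · Δt = 568.4 × 5400 = 3.07 × 10^6 L.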